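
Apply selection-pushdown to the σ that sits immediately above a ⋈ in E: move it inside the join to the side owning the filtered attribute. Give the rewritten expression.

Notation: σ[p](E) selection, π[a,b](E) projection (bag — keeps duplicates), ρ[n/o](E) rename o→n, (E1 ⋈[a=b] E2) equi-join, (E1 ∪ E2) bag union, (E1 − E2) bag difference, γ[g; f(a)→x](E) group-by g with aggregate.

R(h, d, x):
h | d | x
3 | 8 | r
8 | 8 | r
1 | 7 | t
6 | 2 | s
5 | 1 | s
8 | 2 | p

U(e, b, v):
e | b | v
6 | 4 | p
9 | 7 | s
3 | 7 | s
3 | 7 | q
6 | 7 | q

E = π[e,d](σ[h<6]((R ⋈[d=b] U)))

σ filters on h, owned by the left side.
E' = π[e,d]((σ[h<6](R) ⋈[d=b] U))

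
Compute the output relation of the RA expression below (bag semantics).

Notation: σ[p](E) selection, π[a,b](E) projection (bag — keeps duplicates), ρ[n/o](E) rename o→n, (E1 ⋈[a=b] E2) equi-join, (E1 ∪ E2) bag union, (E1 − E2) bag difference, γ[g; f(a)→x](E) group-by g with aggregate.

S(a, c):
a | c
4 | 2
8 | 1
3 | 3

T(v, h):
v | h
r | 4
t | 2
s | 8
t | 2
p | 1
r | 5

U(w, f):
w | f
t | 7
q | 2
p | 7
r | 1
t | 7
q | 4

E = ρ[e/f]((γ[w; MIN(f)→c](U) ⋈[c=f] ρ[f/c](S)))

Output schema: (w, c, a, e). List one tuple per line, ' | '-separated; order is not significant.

Subexpression sizes:
  U → 6
  γ[w; MIN(f)→c](U) → 4
  S → 3
  ρ[f/c](S) → 3
  (γ[w; MIN(f)→c](U) ⋈[c=f] ρ[f/c](S)) → 2
  ρ[e/f]((γ[w; MIN(f)→c](U) ⋈[c=f] ρ[f/c](S))) → 2

== RESULT ==
w | c | a | e
q | 2 | 4 | 2
r | 1 | 8 | 1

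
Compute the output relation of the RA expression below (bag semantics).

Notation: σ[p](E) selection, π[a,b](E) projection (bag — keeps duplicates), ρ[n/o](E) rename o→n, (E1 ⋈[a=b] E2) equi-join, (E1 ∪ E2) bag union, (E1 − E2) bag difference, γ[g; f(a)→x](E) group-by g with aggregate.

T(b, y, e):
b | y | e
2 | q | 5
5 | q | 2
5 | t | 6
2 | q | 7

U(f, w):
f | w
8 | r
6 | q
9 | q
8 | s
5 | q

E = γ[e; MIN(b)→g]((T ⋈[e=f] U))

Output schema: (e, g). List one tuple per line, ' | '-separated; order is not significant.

Stepwise |·|:
  T → 4
  U → 5
  (T ⋈[e=f] U) → 2
  γ[e; MIN(b)→g]((T ⋈[e=f] U)) → 2

== RESULT ==
e | g
5 | 2
6 | 5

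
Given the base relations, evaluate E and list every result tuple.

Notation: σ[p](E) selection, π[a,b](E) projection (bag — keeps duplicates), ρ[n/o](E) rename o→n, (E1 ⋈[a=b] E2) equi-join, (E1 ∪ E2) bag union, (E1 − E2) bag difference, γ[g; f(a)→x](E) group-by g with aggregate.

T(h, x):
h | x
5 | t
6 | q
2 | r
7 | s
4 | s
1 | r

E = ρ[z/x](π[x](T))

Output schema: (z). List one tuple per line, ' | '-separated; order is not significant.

Per-node cardinality:
  T → 6
  π[x](T) → 6
  ρ[z/x](π[x](T)) → 6

== RESULT ==
z
q
r
r
s
s
t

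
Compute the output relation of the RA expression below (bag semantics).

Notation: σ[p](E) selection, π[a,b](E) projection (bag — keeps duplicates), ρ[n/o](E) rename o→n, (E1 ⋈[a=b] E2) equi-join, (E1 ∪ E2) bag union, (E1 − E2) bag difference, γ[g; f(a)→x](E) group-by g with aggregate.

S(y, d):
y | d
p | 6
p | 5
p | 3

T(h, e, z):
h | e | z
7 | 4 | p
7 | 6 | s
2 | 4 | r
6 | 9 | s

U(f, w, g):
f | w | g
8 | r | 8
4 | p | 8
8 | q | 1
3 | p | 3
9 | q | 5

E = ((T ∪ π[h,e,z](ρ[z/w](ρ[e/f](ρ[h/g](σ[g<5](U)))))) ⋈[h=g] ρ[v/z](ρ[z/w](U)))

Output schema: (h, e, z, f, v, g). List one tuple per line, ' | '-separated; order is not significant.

Row counts bottom-up:
  T → 4
  U → 5
  σ[g<5](U) → 2
  ρ[h/g](σ[g<5](U)) → 2
  ρ[e/f](ρ[h/g](σ[g<5](U))) → 2
  ρ[z/w](ρ[e/f](ρ[h/g](σ[g<5](U)))) → 2
  π[h,e,z](ρ[z/w](ρ[e/f](ρ[h/g](σ[g<5](U))))) → 2
  (T ∪ π[h,e,z](ρ[z/w](ρ[e/f](ρ[h/g](σ[g<5](U)))))) → 6
  U → 5
  ρ[z/w](U) → 5
  ρ[v/z](ρ[z/w](U)) → 5
  ((T ∪ π[h,e,z](ρ[z/w](ρ[e/f](ρ[h/g](σ[g<5](U)))))) ⋈[h=g] ρ[v/z](ρ[z/w](U))) → 2

== RESULT ==
h | e | z | f | v | g
1 | 8 | q | 8 | q | 1
3 | 3 | p | 3 | p | 3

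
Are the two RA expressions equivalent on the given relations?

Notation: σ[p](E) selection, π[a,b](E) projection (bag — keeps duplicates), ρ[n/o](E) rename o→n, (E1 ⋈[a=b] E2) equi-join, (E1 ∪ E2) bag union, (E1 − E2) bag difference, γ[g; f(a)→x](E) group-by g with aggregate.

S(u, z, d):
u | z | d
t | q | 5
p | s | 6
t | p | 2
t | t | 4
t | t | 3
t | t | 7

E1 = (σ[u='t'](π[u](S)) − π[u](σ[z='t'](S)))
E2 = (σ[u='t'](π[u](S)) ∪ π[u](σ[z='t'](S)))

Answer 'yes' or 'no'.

E1 row counts bottom-up:
  S → 6
  π[u](S) → 6
  σ[u='t'](π[u](S)) → 5
  S → 6
  σ[z='t'](S) → 3
  π[u](σ[z='t'](S)) → 3
  (σ[u='t'](π[u](S)) − π[u](σ[z='t'](S))) → 2
E2 row counts bottom-up:
  S → 6
  π[u](S) → 6
  σ[u='t'](π[u](S)) → 5
  S → 6
  σ[z='t'](S) → 3
  π[u](σ[z='t'](S)) → 3
  (σ[u='t'](π[u](S)) ∪ π[u](σ[z='t'](S))) → 8

E1 result:
u
t
t
E2 result:
u
t
t
t
t
t
t
t
t
Witness: ('t',) appears 2× in E1 but 8× in E2.

no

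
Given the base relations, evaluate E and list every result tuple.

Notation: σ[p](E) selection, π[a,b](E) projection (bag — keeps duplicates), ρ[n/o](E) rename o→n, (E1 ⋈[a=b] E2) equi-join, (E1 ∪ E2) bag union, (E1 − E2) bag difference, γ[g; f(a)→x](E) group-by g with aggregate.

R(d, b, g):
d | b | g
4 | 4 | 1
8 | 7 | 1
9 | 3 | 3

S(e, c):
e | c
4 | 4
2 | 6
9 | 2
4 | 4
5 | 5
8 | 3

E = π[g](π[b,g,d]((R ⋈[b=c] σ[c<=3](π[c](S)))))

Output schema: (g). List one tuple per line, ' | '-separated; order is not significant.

Stepwise |·|:
  R → 3
  S → 6
  π[c](S) → 6
  σ[c<=3](π[c](S)) → 2
  (R ⋈[b=c] σ[c<=3](π[c](S))) → 1
  π[b,g,d]((R ⋈[b=c] σ[c<=3](π[c](S)))) → 1
  π[g](π[b,g,d]((R ⋈[b=c] σ[c<=3](π[c](S))))) → 1

== RESULT ==
g
3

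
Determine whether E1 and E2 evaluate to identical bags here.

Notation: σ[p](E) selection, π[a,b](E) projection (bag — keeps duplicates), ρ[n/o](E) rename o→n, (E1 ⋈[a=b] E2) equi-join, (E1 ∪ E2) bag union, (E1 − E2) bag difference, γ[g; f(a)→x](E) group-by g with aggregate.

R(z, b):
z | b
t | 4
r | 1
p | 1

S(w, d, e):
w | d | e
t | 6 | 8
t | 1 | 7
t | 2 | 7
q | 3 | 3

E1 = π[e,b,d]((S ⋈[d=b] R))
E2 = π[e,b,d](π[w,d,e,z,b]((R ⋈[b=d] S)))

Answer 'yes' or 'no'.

E1 per-node cardinality:
  S → 4
  R → 3
  (S ⋈[d=b] R) → 2
  π[e,b,d]((S ⋈[d=b] R)) → 2
E2 per-node cardinality:
  R → 3
  S → 4
  (R ⋈[b=d] S) → 2
  π[w,d,e,z,b]((R ⋈[b=d] S)) → 2
  π[e,b,d](π[w,d,e,z,b]((R ⋈[b=d] S))) → 2

E1 and E2 produce the same multiset:
e | b | d
7 | 1 | 1
7 | 1 | 1

yes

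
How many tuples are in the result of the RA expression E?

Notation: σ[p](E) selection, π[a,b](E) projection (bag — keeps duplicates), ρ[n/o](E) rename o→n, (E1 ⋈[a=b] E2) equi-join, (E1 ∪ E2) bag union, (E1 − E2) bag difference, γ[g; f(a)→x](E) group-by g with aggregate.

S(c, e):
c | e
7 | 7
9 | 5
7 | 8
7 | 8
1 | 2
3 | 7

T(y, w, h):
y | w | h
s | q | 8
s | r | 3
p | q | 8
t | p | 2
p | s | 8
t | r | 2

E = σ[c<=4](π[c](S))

Subexpression sizes:
  S → 6
  π[c](S) → 6
  σ[c<=4](π[c](S)) → 2

|E| = 2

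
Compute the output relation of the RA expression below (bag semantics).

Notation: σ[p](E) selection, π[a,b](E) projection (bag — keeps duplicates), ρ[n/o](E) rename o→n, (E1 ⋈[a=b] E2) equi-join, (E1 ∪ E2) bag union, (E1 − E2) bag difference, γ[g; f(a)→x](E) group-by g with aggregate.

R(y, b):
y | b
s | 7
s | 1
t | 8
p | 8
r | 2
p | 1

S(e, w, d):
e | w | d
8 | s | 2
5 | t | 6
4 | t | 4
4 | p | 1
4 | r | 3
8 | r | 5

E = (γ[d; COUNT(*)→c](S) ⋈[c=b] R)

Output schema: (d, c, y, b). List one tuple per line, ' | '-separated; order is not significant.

Stepwise |·|:
  S → 6
  γ[d; COUNT(*)→c](S) → 6
  R → 6
  (γ[d; COUNT(*)→c](S) ⋈[c=b] R) → 12

== RESULT ==
d | c | y | b
1 | 1 | p | 1
1 | 1 | s | 1
2 | 1 | p | 1
2 | 1 | s | 1
3 | 1 | p | 1
3 | 1 | s | 1
4 | 1 | p | 1
4 | 1 | s | 1
5 | 1 | p | 1
5 | 1 | s | 1
6 | 1 | p | 1
6 | 1 | s | 1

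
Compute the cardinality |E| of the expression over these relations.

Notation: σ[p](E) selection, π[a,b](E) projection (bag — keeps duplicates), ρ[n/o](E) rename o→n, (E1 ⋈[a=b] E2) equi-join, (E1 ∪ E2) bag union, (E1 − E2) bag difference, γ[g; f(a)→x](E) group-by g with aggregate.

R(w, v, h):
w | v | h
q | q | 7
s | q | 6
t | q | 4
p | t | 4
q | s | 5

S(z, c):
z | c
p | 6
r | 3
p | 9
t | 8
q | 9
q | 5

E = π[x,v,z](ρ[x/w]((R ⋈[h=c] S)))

Row counts bottom-up:
  R → 5
  S → 6
  (R ⋈[h=c] S) → 2
  ρ[x/w]((R ⋈[h=c] S)) → 2
  π[x,v,z](ρ[x/w]((R ⋈[h=c] S))) → 2

|E| = 2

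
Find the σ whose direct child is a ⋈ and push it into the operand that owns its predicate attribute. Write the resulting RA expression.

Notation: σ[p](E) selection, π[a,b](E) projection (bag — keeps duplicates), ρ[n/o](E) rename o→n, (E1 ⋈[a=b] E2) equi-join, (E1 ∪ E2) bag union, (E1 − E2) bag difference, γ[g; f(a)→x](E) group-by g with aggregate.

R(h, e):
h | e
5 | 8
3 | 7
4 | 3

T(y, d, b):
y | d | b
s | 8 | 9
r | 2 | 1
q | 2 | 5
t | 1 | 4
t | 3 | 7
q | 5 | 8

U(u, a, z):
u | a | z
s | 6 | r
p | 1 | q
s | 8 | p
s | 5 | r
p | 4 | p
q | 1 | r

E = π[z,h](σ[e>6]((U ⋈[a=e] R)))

σ filters on e, owned by the right side.
E' = π[z,h]((U ⋈[a=e] σ[e>6](R)))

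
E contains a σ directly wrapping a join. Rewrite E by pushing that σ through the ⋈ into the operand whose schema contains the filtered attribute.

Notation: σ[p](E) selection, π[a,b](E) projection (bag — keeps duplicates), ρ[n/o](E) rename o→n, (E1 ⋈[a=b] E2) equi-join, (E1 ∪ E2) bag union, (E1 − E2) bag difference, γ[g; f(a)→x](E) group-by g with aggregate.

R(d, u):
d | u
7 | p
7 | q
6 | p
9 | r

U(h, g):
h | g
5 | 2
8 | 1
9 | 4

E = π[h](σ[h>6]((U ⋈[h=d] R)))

σ filters on h, owned by the left side.
E' = π[h]((σ[h>6](U) ⋈[h=d] R))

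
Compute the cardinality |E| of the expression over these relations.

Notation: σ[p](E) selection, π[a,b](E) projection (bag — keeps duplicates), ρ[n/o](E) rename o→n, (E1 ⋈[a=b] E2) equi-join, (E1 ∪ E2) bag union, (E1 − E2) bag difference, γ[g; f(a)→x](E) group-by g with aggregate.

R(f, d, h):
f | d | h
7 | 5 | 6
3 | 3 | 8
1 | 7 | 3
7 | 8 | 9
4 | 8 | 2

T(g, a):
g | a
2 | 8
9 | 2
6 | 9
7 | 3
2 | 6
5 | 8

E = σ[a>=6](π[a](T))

Per-node cardinality:
  T → 6
  π[a](T) → 6
  σ[a>=6](π[a](T)) → 4

|E| = 4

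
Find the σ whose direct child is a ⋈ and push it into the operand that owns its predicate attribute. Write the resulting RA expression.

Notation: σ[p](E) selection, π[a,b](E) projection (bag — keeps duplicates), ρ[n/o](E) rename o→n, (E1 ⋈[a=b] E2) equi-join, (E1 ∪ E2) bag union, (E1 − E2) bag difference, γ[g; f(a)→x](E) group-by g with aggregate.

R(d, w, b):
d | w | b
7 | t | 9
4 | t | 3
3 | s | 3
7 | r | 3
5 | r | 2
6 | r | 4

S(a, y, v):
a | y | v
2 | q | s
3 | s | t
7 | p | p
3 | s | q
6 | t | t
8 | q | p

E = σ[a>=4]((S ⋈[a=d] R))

σ filters on a, owned by the left side.
E' = (σ[a>=4](S) ⋈[a=d] R)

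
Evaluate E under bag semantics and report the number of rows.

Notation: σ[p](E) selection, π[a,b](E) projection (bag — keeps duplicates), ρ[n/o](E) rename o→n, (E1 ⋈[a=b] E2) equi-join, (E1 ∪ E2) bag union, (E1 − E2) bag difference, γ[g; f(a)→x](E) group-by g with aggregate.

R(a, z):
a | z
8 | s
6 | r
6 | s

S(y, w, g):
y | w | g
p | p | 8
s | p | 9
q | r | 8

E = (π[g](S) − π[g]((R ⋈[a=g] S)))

Per-node cardinality:
  S → 3
  π[g](S) → 3
  R → 3
  S → 3
  (R ⋈[a=g] S) → 2
  π[g]((R ⋈[a=g] S)) → 2
  (π[g](S) − π[g]((R ⋈[a=g] S))) → 1

|E| = 1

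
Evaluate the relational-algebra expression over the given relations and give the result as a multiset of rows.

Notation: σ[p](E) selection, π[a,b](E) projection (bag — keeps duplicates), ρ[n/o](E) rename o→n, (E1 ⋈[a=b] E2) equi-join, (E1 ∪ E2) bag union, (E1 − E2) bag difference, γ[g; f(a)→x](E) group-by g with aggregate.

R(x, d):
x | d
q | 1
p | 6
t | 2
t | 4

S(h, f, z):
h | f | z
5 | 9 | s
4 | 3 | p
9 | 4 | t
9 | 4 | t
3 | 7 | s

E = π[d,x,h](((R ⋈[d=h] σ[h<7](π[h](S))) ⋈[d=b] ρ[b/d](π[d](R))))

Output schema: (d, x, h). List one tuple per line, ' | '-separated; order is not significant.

Subexpression sizes:
  R → 4
  S → 5
  π[h](S) → 5
  σ[h<7](π[h](S)) → 3
  (R ⋈[d=h] σ[h<7](π[h](S))) → 1
  R → 4
  π[d](R) → 4
  ρ[b/d](π[d](R)) → 4
  ((R ⋈[d=h] σ[h<7](π[h](S))) ⋈[d=b] ρ[b/d](π[d](R))) → 1
  π[d,x,h](((R ⋈[d=h] σ[h<7](π[h](S))) ⋈[d=b] ρ[b/d](π[d](R)))) → 1

== RESULT ==
d | x | h
4 | t | 4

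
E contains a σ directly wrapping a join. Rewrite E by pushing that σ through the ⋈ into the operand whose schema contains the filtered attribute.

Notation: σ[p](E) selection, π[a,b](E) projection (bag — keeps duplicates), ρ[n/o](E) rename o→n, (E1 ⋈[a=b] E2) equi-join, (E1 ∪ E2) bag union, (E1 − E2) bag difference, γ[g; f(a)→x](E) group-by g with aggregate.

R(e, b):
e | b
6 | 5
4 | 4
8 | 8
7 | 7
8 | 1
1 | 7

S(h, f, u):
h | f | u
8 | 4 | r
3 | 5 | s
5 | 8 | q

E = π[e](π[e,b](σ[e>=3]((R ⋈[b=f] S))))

σ filters on e, owned by the left side.
E' = π[e](π[e,b]((σ[e>=3](R) ⋈[b=f] S)))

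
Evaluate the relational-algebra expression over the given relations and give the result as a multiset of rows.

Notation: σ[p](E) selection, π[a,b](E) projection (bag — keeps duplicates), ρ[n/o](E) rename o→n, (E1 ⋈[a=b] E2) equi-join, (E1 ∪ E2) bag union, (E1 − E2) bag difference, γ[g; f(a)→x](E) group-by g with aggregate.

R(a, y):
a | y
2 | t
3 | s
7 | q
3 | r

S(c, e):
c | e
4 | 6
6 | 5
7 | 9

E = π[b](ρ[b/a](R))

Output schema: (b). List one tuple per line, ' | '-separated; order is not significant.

Per-node cardinality:
  R → 4
  ρ[b/a](R) → 4
  π[b](ρ[b/a](R)) → 4

== RESULT ==
b
2
3
3
7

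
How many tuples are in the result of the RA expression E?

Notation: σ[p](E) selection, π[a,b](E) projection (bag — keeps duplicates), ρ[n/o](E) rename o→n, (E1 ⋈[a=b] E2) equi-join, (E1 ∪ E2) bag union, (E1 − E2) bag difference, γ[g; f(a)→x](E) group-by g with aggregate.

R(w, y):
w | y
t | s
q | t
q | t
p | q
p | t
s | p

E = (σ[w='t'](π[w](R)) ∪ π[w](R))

Per-node cardinality:
  R → 6
  π[w](R) → 6
  σ[w='t'](π[w](R)) → 1
  R → 6
  π[w](R) → 6
  (σ[w='t'](π[w](R)) ∪ π[w](R)) → 7

|E| = 7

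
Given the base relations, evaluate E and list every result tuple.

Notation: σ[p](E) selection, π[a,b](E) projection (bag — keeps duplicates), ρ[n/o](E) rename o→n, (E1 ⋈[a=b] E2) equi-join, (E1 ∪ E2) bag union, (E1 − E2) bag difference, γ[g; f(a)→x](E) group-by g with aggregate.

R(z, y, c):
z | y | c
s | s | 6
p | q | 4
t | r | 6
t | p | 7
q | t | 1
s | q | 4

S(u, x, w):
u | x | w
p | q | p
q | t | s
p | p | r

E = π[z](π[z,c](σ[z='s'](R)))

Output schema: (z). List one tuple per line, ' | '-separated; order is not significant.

Stepwise |·|:
  R → 6
  σ[z='s'](R) → 2
  π[z,c](σ[z='s'](R)) → 2
  π[z](π[z,c](σ[z='s'](R))) → 2

== RESULT ==
z
s
s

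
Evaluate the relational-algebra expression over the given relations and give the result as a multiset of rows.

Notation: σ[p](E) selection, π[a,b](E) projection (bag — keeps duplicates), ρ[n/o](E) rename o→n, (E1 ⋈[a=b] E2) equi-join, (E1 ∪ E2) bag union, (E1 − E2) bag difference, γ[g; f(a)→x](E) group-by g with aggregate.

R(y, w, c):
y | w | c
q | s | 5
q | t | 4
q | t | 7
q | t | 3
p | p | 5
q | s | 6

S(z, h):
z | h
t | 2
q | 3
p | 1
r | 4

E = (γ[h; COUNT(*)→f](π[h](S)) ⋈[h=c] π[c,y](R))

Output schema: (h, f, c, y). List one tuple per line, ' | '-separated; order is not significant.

Per-node cardinality:
  S → 4
  π[h](S) → 4
  γ[h; COUNT(*)→f](π[h](S)) → 4
  R → 6
  π[c,y](R) → 6
  (γ[h; COUNT(*)→f](π[h](S)) ⋈[h=c] π[c,y](R)) → 2

== RESULT ==
h | f | c | y
3 | 1 | 3 | q
4 | 1 | 4 | q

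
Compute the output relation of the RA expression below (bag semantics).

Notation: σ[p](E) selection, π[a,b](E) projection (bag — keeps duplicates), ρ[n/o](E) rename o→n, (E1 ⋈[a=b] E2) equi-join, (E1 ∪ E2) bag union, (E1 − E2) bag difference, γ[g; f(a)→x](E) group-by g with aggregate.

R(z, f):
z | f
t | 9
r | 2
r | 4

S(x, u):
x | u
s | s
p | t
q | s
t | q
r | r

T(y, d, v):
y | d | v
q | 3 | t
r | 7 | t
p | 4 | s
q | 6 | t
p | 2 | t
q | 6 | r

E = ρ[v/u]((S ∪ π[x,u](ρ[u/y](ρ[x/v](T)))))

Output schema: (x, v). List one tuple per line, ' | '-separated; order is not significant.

Row counts bottom-up:
  S → 5
  T → 6
  ρ[x/v](T) → 6
  ρ[u/y](ρ[x/v](T)) → 6
  π[x,u](ρ[u/y](ρ[x/v](T))) → 6
  (S ∪ π[x,u](ρ[u/y](ρ[x/v](T)))) → 11
  ρ[v/u]((S ∪ π[x,u](ρ[u/y](ρ[x/v](T))))) → 11

== RESULT ==
x | v
p | t
q | s
r | q
r | r
s | p
s | s
t | p
t | q
t | q
t | q
t | r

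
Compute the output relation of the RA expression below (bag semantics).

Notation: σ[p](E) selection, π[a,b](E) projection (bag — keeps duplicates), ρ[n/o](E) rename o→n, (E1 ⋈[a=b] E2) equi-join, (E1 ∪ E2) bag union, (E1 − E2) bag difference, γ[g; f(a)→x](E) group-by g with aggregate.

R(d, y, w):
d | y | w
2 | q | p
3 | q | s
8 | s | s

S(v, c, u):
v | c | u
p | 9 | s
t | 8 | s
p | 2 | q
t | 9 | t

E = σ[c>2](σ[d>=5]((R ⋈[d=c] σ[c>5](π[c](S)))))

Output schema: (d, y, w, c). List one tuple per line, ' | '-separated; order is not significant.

Subexpression sizes:
  R → 3
  S → 4
  π[c](S) → 4
  σ[c>5](π[c](S)) → 3
  (R ⋈[d=c] σ[c>5](π[c](S))) → 1
  σ[d>=5]((R ⋈[d=c] σ[c>5](π[c](S)))) → 1
  σ[c>2](σ[d>=5]((R ⋈[d=c] σ[c>5](π[c](S))))) → 1

== RESULT ==
d | y | w | c
8 | s | s | 8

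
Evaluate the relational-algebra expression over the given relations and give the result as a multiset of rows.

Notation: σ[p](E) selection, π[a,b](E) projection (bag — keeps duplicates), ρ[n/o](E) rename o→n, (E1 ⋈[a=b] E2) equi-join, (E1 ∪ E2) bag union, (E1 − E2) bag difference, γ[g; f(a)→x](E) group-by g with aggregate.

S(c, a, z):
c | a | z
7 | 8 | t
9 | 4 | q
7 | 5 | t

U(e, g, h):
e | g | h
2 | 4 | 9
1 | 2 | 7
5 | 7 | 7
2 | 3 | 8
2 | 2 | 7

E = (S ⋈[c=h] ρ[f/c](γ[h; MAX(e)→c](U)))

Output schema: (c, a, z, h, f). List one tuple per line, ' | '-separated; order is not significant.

Row counts bottom-up:
  S → 3
  U → 5
  γ[h; MAX(e)→c](U) → 3
  ρ[f/c](γ[h; MAX(e)→c](U)) → 3
  (S ⋈[c=h] ρ[f/c](γ[h; MAX(e)→c](U))) → 3

== RESULT ==
c | a | z | h | f
7 | 5 | t | 7 | 5
7 | 8 | t | 7 | 5
9 | 4 | q | 9 | 2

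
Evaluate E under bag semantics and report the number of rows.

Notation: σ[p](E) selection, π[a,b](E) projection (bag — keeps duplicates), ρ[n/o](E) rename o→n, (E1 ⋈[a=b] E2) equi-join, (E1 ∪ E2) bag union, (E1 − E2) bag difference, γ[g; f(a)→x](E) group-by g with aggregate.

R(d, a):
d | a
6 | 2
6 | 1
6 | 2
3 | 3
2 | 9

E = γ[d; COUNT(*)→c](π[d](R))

Per-node cardinality:
  R → 5
  π[d](R) → 5
  γ[d; COUNT(*)→c](π[d](R)) → 3

|E| = 3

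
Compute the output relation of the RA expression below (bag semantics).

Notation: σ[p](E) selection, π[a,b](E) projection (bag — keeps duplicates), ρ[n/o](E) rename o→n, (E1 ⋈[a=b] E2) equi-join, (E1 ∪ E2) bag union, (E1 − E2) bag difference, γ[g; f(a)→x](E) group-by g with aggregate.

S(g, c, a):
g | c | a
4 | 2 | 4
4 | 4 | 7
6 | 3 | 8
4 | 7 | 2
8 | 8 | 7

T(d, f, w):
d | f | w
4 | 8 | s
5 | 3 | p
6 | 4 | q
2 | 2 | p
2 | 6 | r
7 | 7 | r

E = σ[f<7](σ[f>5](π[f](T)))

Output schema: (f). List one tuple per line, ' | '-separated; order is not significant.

Stepwise |·|:
  T → 6
  π[f](T) → 6
  σ[f>5](π[f](T)) → 3
  σ[f<7](σ[f>5](π[f](T))) → 1

== RESULT ==
f
6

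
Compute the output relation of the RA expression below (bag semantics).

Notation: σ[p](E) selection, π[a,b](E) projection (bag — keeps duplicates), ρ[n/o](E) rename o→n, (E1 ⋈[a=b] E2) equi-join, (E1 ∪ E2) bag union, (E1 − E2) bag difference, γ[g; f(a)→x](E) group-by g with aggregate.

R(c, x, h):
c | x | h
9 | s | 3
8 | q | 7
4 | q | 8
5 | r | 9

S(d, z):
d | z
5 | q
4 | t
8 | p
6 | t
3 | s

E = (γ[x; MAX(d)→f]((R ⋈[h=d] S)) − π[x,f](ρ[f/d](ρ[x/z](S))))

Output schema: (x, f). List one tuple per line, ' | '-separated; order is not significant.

Per-node cardinality:
  R → 4
  S → 5
  (R ⋈[h=d] S) → 2
  γ[x; MAX(d)→f]((R ⋈[h=d] S)) → 2
  S → 5
  ρ[x/z](S) → 5
  ρ[f/d](ρ[x/z](S)) → 5
  π[x,f](ρ[f/d](ρ[x/z](S))) → 5
  (γ[x; MAX(d)→f]((R ⋈[h=d] S)) − π[x,f](ρ[f/d](ρ[x/z](S)))) → 1

== RESULT ==
x | f
q | 8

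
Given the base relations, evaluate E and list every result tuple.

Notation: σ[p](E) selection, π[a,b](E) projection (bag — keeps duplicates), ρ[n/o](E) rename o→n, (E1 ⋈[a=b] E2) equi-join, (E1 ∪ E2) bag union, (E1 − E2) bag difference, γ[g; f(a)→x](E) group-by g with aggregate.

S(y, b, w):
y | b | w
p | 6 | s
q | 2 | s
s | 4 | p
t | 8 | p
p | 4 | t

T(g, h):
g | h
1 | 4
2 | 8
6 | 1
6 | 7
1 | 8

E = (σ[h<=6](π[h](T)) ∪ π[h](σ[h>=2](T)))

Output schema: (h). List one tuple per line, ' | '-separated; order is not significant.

Per-node cardinality:
  T → 5
  π[h](T) → 5
  σ[h<=6](π[h](T)) → 2
  T → 5
  σ[h>=2](T) → 4
  π[h](σ[h>=2](T)) → 4
  (σ[h<=6](π[h](T)) ∪ π[h](σ[h>=2](T))) → 6

== RESULT ==
h
1
4
4
7
8
8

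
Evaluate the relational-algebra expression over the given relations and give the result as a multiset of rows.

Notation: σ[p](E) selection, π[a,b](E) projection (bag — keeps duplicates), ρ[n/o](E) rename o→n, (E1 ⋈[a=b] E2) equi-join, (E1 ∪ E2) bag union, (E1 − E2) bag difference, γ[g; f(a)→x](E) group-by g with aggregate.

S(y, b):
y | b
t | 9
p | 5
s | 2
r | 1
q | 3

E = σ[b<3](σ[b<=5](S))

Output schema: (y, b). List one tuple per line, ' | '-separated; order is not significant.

Per-node cardinality:
  S → 5
  σ[b<=5](S) → 4
  σ[b<3](σ[b<=5](S)) → 2

== RESULT ==
y | b
r | 1
s | 2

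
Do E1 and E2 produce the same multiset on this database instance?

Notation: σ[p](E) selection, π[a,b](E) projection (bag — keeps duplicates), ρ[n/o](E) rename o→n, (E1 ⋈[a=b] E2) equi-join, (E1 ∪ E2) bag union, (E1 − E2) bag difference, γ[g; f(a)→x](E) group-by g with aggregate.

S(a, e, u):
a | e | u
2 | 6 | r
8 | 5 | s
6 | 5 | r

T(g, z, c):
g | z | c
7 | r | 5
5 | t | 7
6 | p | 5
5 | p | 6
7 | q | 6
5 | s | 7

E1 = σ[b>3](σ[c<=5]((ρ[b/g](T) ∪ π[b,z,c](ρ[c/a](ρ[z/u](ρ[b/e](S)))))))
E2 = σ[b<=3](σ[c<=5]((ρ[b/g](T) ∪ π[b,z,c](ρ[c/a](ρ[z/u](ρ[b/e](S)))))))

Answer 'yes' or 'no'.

E1 row counts bottom-up:
  T → 6
  ρ[b/g](T) → 6
  S → 3
  ρ[b/e](S) → 3
  ρ[z/u](ρ[b/e](S)) → 3
  ρ[c/a](ρ[z/u](ρ[b/e](S))) → 3
  π[b,z,c](ρ[c/a](ρ[z/u](ρ[b/e](S)))) → 3
  (ρ[b/g](T) ∪ π[b,z,c](ρ[c/a](ρ[z/u](ρ[b/e](S))))) → 9
  σ[c<=5]((ρ[b/g](T) ∪ π[b,z,c](ρ[c/a](ρ[z/u](ρ[b/e](S)))))) → 3
  σ[b>3](σ[c<=5]((ρ[b/g](T) ∪ π[b,z,c](ρ[c/a](ρ[z/u](ρ[b/e](S))))))) → 3
E2 row counts bottom-up:
  T → 6
  ρ[b/g](T) → 6
  S → 3
  ρ[b/e](S) → 3
  ρ[z/u](ρ[b/e](S)) → 3
  ρ[c/a](ρ[z/u](ρ[b/e](S))) → 3
  π[b,z,c](ρ[c/a](ρ[z/u](ρ[b/e](S)))) → 3
  (ρ[b/g](T) ∪ π[b,z,c](ρ[c/a](ρ[z/u](ρ[b/e](S))))) → 9
  σ[c<=5]((ρ[b/g](T) ∪ π[b,z,c](ρ[c/a](ρ[z/u](ρ[b/e](S)))))) → 3
  σ[b<=3](σ[c<=5]((ρ[b/g](T) ∪ π[b,z,c](ρ[c/a](ρ[z/u](ρ[b/e](S))))))) → 0

E1 result:
b | z | c
6 | p | 5
6 | r | 2
7 | r | 5
E2 result:
b | z | c
(0 rows)
Witness: (6, 'p', 5) appears 1× in E1 but 0× in E2.

no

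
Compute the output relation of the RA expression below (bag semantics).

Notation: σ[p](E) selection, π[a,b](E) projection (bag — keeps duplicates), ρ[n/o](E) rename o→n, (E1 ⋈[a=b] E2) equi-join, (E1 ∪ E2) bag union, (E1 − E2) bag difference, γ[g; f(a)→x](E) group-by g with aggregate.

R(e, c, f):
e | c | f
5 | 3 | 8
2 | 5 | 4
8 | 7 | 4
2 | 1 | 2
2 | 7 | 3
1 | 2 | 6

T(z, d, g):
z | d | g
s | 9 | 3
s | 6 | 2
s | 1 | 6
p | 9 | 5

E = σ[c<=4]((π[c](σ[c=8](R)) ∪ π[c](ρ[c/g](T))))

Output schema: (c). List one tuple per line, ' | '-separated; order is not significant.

Subexpression sizes:
  R → 6
  σ[c=8](R) → 0
  π[c](σ[c=8](R)) → 0
  T → 4
  ρ[c/g](T) → 4
  π[c](ρ[c/g](T)) → 4
  (π[c](σ[c=8](R)) ∪ π[c](ρ[c/g](T))) → 4
  σ[c<=4]((π[c](σ[c=8](R)) ∪ π[c](ρ[c/g](T)))) → 2

== RESULT ==
c
2
3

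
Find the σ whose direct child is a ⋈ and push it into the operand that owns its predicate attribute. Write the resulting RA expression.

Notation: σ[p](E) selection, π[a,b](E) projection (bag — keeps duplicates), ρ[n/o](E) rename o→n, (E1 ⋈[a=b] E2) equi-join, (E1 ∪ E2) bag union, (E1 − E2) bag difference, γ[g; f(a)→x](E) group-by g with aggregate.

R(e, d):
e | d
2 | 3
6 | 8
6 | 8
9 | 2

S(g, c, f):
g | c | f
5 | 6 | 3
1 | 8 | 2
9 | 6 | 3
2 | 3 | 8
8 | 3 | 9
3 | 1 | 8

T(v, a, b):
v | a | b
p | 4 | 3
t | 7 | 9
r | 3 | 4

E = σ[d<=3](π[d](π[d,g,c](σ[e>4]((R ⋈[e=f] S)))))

σ filters on e, owned by the left side.
E' = σ[d<=3](π[d](π[d,g,c]((σ[e>4](R) ⋈[e=f] S))))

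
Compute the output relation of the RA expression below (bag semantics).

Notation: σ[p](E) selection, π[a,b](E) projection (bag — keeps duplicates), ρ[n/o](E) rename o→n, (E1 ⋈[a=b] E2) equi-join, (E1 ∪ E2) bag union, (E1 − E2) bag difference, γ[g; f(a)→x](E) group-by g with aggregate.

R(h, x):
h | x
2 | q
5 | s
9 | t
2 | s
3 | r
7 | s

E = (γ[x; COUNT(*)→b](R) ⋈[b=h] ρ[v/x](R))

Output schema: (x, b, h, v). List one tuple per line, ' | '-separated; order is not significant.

Subexpression sizes:
  R → 6
  γ[x; COUNT(*)→b](R) → 4
  R → 6
  ρ[v/x](R) → 6
  (γ[x; COUNT(*)→b](R) ⋈[b=h] ρ[v/x](R)) → 1

== RESULT ==
x | b | h | v
s | 3 | 3 | r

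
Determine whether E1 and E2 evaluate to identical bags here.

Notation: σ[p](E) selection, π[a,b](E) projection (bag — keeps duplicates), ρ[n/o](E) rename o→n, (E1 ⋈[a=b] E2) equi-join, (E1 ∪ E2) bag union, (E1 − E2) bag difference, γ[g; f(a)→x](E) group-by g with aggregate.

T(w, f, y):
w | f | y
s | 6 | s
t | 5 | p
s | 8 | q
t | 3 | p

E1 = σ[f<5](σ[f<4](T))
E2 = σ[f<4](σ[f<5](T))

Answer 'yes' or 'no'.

E1 stepwise |·|:
  T → 4
  σ[f<4](T) → 1
  σ[f<5](σ[f<4](T)) → 1
E2 stepwise |·|:
  T → 4
  σ[f<5](T) → 1
  σ[f<4](σ[f<5](T)) → 1

E1 and E2 produce the same multiset:
w | f | y
t | 3 | p

yes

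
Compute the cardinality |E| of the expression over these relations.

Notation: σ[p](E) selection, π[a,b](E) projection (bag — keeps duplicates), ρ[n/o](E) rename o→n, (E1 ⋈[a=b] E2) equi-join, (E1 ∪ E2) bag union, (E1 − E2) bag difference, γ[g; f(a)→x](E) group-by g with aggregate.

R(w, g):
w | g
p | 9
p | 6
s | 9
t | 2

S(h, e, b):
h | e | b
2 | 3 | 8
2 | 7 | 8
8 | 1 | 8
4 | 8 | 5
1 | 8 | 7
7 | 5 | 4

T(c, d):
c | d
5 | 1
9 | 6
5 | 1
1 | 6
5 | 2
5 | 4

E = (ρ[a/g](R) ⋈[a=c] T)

Row counts bottom-up:
  R → 4
  ρ[a/g](R) → 4
  T → 6
  (ρ[a/g](R) ⋈[a=c] T) → 2

|E| = 2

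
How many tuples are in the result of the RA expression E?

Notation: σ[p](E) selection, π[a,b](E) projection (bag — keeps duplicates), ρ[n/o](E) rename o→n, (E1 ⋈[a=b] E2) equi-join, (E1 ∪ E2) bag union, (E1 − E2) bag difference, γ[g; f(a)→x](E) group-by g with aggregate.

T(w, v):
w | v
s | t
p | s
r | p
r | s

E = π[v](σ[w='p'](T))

Row counts bottom-up:
  T → 4
  σ[w='p'](T) → 1
  π[v](σ[w='p'](T)) → 1

|E| = 1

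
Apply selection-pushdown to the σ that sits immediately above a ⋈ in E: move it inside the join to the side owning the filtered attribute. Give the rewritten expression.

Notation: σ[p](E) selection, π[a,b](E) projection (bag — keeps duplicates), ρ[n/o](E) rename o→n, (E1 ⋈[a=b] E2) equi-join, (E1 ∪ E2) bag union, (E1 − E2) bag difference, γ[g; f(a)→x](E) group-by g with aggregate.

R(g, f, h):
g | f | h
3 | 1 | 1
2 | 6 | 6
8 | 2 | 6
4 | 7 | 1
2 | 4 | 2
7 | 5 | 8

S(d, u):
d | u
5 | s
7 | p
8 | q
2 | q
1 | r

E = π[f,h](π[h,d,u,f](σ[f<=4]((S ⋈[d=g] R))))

σ filters on f, owned by the right side.
E' = π[f,h](π[h,d,u,f]((S ⋈[d=g] σ[f<=4](R))))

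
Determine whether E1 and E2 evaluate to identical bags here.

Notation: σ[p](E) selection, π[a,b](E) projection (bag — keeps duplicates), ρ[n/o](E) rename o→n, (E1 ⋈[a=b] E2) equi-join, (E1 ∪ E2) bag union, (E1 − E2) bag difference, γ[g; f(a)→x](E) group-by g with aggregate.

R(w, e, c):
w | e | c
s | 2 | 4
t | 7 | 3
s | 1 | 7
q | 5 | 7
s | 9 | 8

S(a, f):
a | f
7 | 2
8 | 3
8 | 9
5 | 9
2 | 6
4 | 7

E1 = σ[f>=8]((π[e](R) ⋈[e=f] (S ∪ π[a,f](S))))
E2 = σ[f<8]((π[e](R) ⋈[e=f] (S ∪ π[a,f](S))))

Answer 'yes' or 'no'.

E1 subexpression sizes:
  R → 5
  π[e](R) → 5
  S → 6
  S → 6
  π[a,f](S) → 6
  (S ∪ π[a,f](S)) → 12
  (π[e](R) ⋈[e=f] (S ∪ π[a,f](S))) → 8
  σ[f>=8]((π[e](R) ⋈[e=f] (S ∪ π[a,f](S)))) → 4
E2 subexpression sizes:
  R → 5
  π[e](R) → 5
  S → 6
  S → 6
  π[a,f](S) → 6
  (S ∪ π[a,f](S)) → 12
  (π[e](R) ⋈[e=f] (S ∪ π[a,f](S))) → 8
  σ[f<8]((π[e](R) ⋈[e=f] (S ∪ π[a,f](S)))) → 4

E1 result:
e | a | f
9 | 5 | 9
9 | 5 | 9
9 | 8 | 9
9 | 8 | 9
E2 result:
e | a | f
2 | 7 | 2
2 | 7 | 2
7 | 4 | 7
7 | 4 | 7
Witness: (9, 5, 9) appears 2× in E1 but 0× in E2.

no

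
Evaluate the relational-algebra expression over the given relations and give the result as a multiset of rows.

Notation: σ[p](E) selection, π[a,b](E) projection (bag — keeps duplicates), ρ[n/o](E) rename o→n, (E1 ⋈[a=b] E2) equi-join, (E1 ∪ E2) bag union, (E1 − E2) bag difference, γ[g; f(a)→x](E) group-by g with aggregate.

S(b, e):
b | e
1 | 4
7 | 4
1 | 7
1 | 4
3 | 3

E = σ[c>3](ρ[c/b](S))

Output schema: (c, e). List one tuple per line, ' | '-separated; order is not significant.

Row counts bottom-up:
  S → 5
  ρ[c/b](S) → 5
  σ[c>3](ρ[c/b](S)) → 1

== RESULT ==
c | e
7 | 4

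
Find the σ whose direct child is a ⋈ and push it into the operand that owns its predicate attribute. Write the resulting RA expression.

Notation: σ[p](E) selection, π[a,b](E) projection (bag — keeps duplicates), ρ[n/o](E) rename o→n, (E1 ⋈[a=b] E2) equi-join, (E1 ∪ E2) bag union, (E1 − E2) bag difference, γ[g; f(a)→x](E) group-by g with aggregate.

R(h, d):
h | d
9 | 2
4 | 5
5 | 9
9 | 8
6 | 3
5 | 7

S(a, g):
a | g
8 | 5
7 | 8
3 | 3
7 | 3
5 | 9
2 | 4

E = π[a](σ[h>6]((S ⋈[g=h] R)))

σ filters on h, owned by the right side.
E' = π[a]((S ⋈[g=h] σ[h>6](R)))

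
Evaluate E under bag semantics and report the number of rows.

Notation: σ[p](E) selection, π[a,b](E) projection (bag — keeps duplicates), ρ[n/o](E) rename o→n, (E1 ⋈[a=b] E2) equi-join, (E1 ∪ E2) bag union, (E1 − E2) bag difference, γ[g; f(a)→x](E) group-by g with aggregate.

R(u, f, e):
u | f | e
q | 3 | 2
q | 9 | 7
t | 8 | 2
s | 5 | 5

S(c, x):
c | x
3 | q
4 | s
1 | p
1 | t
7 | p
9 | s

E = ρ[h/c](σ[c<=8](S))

Subexpression sizes:
  S → 6
  σ[c<=8](S) → 5
  ρ[h/c](σ[c<=8](S)) → 5

|E| = 5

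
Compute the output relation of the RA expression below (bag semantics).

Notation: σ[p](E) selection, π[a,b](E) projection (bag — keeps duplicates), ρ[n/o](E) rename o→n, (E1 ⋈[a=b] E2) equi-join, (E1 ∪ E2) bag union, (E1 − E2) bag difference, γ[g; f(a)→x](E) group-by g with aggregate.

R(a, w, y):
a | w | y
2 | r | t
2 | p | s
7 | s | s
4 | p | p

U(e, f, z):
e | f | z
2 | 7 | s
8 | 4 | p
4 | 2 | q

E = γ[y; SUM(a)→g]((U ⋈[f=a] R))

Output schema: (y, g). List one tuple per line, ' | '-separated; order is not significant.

Stepwise |·|:
  U → 3
  R → 4
  (U ⋈[f=a] R) → 4
  γ[y; SUM(a)→g]((U ⋈[f=a] R)) → 3

== RESULT ==
y | g
p | 4
s | 9
t | 2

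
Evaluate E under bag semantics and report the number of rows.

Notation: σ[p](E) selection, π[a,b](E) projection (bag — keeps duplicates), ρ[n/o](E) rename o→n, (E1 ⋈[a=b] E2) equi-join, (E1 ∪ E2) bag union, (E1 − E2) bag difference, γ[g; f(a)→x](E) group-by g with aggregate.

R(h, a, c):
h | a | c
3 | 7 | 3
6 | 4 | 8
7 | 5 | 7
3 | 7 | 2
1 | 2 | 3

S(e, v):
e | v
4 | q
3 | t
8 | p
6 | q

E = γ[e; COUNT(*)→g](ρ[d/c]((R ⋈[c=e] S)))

Stepwise |·|:
  R → 5
  S → 4
  (R ⋈[c=e] S) → 3
  ρ[d/c]((R ⋈[c=e] S)) → 3
  γ[e; COUNT(*)→g](ρ[d/c]((R ⋈[c=e] S))) → 2

|E| = 2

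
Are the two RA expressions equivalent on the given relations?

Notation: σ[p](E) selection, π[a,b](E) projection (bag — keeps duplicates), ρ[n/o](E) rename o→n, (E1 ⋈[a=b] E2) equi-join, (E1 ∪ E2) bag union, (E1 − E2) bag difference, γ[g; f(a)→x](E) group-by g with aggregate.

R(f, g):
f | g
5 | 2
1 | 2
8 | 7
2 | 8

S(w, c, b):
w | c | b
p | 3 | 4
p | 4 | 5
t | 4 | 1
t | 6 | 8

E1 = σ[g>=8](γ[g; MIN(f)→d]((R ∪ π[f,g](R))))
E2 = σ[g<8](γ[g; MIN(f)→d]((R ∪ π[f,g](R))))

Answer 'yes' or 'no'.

E1 subexpression sizes:
  R → 4
  R → 4
  π[f,g](R) → 4
  (R ∪ π[f,g](R)) → 8
  γ[g; MIN(f)→d]((R ∪ π[f,g](R))) → 3
  σ[g>=8](γ[g; MIN(f)→d]((R ∪ π[f,g](R)))) → 1
E2 subexpression sizes:
  R → 4
  R → 4
  π[f,g](R) → 4
  (R ∪ π[f,g](R)) → 8
  γ[g; MIN(f)→d]((R ∪ π[f,g](R))) → 3
  σ[g<8](γ[g; MIN(f)→d]((R ∪ π[f,g](R)))) → 2

E1 result:
g | d
8 | 2
E2 result:
g | d
2 | 1
7 | 8
Witness: (8, 2) appears 1× in E1 but 0× in E2.

no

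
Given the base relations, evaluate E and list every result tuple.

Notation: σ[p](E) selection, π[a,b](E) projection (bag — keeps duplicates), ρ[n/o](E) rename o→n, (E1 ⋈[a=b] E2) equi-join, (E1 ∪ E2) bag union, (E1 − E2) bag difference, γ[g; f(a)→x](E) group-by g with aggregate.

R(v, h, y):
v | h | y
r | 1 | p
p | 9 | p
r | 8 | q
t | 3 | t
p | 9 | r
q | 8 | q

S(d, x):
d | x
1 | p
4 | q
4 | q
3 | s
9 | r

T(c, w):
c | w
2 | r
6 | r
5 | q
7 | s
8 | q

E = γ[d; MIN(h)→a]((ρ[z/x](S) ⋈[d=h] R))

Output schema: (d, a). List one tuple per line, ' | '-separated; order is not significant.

Stepwise |·|:
  S → 5
  ρ[z/x](S) → 5
  R → 6
  (ρ[z/x](S) ⋈[d=h] R) → 4
  γ[d; MIN(h)→a]((ρ[z/x](S) ⋈[d=h] R)) → 3

== RESULT ==
d | a
1 | 1
3 | 3
9 | 9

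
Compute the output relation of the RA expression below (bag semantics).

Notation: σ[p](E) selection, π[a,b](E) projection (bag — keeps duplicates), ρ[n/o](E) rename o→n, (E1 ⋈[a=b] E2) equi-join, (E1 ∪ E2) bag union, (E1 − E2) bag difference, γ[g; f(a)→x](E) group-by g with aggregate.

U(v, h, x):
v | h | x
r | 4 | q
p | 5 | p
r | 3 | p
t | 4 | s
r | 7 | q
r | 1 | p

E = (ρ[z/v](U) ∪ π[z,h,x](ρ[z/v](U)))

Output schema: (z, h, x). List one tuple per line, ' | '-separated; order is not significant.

Per-node cardinality:
  U → 6
  ρ[z/v](U) → 6
  U → 6
  ρ[z/v](U) → 6
  π[z,h,x](ρ[z/v](U)) → 6
  (ρ[z/v](U) ∪ π[z,h,x](ρ[z/v](U))) → 12

== RESULT ==
z | h | x
p | 5 | p
p | 5 | p
r | 1 | p
r | 1 | p
r | 3 | p
r | 3 | p
r | 4 | q
r | 4 | q
r | 7 | q
r | 7 | q
t | 4 | s
t | 4 | s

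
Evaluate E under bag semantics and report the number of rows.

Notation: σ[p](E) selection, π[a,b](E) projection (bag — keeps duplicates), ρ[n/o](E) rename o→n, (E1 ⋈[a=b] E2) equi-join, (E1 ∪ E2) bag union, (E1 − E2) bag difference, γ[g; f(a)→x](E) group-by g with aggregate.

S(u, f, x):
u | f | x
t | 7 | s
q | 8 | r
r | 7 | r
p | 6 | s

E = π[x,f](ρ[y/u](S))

Subexpression sizes:
  S → 4
  ρ[y/u](S) → 4
  π[x,f](ρ[y/u](S)) → 4

|E| = 4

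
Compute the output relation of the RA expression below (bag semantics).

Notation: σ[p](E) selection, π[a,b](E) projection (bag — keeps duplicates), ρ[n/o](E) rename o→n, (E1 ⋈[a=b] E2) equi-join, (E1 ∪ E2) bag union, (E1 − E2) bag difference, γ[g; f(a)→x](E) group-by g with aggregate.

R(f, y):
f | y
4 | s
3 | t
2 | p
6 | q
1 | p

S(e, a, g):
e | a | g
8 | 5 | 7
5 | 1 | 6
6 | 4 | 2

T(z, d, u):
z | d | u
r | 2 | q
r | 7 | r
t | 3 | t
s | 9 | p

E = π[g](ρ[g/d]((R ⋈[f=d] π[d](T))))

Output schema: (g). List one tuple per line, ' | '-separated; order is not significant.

Stepwise |·|:
  R → 5
  T → 4
  π[d](T) → 4
  (R ⋈[f=d] π[d](T)) → 2
  ρ[g/d]((R ⋈[f=d] π[d](T))) → 2
  π[g](ρ[g/d]((R ⋈[f=d] π[d](T)))) → 2

== RESULT ==
g
2
3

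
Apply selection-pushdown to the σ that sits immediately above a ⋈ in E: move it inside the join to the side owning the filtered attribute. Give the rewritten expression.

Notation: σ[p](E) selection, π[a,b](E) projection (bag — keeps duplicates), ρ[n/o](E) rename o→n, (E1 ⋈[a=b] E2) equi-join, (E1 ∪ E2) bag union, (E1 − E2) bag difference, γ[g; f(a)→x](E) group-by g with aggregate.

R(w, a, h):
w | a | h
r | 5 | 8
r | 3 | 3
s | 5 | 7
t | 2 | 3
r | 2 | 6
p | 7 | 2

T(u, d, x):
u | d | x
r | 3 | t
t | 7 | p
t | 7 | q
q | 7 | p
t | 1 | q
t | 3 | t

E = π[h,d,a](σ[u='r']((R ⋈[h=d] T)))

σ filters on u, owned by the right side.
E' = π[h,d,a]((R ⋈[h=d] σ[u='r'](T)))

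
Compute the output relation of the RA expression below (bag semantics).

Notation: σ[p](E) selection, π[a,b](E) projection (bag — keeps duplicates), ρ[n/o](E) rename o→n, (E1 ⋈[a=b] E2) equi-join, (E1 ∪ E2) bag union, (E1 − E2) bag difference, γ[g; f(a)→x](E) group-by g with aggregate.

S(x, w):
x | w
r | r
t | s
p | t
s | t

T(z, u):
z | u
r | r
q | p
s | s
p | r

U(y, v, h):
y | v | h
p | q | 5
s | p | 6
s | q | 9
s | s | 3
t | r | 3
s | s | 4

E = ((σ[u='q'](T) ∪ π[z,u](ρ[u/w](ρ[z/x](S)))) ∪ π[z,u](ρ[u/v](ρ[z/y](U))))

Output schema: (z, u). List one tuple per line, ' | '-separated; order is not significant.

Row counts bottom-up:
  T → 4
  σ[u='q'](T) → 0
  S → 4
  ρ[z/x](S) → 4
  ρ[u/w](ρ[z/x](S)) → 4
  π[z,u](ρ[u/w](ρ[z/x](S))) → 4
  (σ[u='q'](T) ∪ π[z,u](ρ[u/w](ρ[z/x](S)))) → 4
  U → 6
  ρ[z/y](U) → 6
  ρ[u/v](ρ[z/y](U)) → 6
  π[z,u](ρ[u/v](ρ[z/y](U))) → 6
  ((σ[u='q'](T) ∪ π[z,u](ρ[u/w](ρ[z/x](S)))) ∪ π[z,u](ρ[u/v](ρ[z/y](U)))) → 10

== RESULT ==
z | u
p | q
p | t
r | r
s | p
s | q
s | s
s | s
s | t
t | r
t | s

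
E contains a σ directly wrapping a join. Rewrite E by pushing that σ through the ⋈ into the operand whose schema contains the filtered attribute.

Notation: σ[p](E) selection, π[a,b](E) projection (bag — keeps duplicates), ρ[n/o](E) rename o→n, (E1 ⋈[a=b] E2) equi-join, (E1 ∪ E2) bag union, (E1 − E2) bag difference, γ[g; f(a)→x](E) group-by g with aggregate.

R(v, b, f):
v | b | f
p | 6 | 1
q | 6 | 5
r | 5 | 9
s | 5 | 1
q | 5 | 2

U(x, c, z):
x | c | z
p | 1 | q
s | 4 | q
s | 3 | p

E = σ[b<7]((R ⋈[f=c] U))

σ filters on b, owned by the left side.
E' = (σ[b<7](R) ⋈[f=c] U)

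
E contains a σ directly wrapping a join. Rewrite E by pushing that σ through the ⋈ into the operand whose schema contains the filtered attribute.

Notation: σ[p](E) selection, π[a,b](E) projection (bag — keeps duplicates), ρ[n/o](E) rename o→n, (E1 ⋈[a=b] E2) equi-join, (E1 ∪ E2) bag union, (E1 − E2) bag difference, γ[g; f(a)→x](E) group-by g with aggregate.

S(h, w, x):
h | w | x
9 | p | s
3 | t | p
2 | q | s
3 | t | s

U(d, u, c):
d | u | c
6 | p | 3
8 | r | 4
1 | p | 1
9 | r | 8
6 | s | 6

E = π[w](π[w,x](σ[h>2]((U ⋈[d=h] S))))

σ filters on h, owned by the right side.
E' = π[w](π[w,x]((U ⋈[d=h] σ[h>2](S))))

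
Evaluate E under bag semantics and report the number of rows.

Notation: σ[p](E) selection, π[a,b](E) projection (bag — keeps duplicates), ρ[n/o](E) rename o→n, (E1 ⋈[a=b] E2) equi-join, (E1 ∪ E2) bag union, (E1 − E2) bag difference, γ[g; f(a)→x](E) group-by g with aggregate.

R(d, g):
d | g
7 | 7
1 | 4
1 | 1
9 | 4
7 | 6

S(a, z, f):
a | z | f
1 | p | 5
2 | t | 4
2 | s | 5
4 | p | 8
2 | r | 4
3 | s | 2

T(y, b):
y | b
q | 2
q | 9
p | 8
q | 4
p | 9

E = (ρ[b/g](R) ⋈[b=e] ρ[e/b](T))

Stepwise |·|:
  R → 5
  ρ[b/g](R) → 5
  T → 5
  ρ[e/b](T) → 5
  (ρ[b/g](R) ⋈[b=e] ρ[e/b](T)) → 2

|E| = 2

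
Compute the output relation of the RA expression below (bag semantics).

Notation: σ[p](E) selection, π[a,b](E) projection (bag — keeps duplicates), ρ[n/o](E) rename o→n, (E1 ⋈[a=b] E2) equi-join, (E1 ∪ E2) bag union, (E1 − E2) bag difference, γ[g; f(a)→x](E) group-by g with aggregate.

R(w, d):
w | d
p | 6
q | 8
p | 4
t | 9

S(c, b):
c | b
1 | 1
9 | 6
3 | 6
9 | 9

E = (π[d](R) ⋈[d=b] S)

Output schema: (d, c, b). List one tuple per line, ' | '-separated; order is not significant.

Row counts bottom-up:
  R → 4
  π[d](R) → 4
  S → 4
  (π[d](R) ⋈[d=b] S) → 3

== RESULT ==
d | c | b
6 | 3 | 6
6 | 9 | 6
9 | 9 | 9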